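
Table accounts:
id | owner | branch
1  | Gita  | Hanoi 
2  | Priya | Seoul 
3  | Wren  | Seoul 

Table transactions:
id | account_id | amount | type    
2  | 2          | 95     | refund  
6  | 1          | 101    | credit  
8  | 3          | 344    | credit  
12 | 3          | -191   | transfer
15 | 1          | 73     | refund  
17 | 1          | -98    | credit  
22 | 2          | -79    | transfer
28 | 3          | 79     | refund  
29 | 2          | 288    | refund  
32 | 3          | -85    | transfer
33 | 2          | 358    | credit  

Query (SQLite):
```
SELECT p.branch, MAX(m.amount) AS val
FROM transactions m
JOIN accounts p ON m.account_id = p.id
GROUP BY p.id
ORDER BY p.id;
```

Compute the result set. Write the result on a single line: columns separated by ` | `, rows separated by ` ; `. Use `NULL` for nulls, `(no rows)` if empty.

Hanoi | 101 ; Seoul | 358 ; Seoul | 344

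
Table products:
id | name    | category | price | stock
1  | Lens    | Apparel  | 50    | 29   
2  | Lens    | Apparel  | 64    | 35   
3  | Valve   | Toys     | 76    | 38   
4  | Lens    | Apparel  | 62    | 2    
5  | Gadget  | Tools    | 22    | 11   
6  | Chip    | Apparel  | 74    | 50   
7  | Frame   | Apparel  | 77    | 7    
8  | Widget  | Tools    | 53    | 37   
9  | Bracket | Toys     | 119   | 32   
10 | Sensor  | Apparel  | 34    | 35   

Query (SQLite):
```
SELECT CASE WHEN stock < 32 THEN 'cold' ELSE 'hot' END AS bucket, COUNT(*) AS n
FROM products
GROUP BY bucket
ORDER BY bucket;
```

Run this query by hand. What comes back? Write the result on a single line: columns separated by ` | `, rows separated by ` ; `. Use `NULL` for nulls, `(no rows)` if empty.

Bucket rows by stock < 32 → 'cold' else 'hot'; count each bucket.

cold | 4 ; hot | 6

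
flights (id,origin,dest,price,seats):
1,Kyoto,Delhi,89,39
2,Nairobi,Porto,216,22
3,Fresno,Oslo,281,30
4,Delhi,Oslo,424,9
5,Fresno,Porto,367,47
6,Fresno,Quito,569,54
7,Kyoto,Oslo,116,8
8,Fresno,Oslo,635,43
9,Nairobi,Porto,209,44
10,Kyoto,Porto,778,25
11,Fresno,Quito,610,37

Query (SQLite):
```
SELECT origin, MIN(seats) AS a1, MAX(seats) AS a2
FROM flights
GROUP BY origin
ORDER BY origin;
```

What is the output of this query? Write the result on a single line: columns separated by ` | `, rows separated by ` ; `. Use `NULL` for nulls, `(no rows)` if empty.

Delhi | 9 | 9 ; Fresno | 30 | 54 ; Kyoto | 8 | 39 ; Nairobi | 22 | 44

Group flights by origin.
Per group compute: MIN(seats), MAX(seats).
  Delhi: ids {4} → MIN(seats)=9, MAX(seats)=9
  Fresno: ids {3, 5, 6, 8, 11} → MIN(seats)=30, MAX(seats)=54
  Kyoto: ids {1, 7, 10} → MIN(seats)=8, MAX(seats)=39
  Nairobi: ids {2, 9} → MIN(seats)=22, MAX(seats)=44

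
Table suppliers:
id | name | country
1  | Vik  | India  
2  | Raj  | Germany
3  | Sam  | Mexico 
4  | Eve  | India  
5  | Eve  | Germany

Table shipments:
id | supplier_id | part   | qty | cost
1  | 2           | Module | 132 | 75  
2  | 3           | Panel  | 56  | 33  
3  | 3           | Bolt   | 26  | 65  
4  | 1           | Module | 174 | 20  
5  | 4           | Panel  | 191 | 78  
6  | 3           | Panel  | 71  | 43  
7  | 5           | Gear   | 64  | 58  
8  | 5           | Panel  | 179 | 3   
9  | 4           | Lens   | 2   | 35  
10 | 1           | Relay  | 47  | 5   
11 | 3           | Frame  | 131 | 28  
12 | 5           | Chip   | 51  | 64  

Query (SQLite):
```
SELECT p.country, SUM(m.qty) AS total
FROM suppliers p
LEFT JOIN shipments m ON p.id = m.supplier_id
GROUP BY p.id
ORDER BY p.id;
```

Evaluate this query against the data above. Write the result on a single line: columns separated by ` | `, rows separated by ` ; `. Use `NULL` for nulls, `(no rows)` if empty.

India | 221 ; Germany | 132 ; Mexico | 284 ; India | 193 ; Germany | 294

LEFT JOIN keeps every suppliers row; unmatched ones get NULL for shipments columns.
Group by suppliers.id and compute SUM(m.qty). SUM over an all-NULL group is NULL.
  1: ids {4, 10} → SUM(m.qty)=221
  2: ids {1} → SUM(m.qty)=132
  3: ids {2, 3, 6, 11} → SUM(m.qty)=284
  4: ids {5, 9} → SUM(m.qty)=193
  5: ids {7, 8, 12} → SUM(m.qty)=294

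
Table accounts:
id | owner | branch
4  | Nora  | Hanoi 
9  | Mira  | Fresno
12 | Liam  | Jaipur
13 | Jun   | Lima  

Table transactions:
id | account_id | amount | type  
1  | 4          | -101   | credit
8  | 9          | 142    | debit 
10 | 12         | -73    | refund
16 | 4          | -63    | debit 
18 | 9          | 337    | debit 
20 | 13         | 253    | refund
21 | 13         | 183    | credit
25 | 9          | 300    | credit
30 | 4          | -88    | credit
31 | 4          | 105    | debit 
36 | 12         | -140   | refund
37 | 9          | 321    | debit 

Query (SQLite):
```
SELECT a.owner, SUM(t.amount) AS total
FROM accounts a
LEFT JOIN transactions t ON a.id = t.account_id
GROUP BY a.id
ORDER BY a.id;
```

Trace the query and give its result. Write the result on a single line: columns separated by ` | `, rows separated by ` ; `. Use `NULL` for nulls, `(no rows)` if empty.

LEFT JOIN keeps every accounts row; unmatched ones get NULL for transactions columns.
Group by accounts.id and compute SUM(t.amount). SUM over an all-NULL group is NULL.
  4: ids {1, 16, 30, 31} → SUM(t.amount)=-147
  9: ids {8, 18, 25, 37} → SUM(t.amount)=1100
  12: ids {10, 36} → SUM(t.amount)=-213
  13: ids {20, 21} → SUM(t.amount)=436

Nora | -147 ; Mira | 1100 ; Liam | -213 ; Jun | 436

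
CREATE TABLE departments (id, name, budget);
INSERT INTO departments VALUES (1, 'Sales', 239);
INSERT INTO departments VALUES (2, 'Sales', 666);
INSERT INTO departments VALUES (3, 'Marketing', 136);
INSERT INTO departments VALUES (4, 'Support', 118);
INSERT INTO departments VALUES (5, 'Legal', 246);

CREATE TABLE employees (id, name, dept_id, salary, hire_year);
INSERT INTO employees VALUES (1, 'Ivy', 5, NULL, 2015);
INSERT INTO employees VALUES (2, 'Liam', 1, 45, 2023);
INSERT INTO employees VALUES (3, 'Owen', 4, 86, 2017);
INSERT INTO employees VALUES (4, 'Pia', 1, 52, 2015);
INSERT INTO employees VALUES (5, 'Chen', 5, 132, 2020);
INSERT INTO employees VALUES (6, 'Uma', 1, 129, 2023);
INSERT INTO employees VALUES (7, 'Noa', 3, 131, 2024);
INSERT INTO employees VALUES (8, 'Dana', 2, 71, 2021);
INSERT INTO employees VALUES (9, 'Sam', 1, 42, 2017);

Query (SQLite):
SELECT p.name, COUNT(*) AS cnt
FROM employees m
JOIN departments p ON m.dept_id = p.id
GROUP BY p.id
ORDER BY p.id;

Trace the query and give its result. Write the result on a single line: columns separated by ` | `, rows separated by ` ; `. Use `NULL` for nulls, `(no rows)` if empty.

Join each employees row to its departments via dept_id.
Group joined rows by departments.id; compute COUNT(*) per group.
  1: ids {2, 4, 6, 9} → COUNT(*)=4
  2: ids {8} → COUNT(*)=1
  3: ids {7} → COUNT(*)=1
  4: ids {3} → COUNT(*)=1
  5: ids {1, 5} → COUNT(*)=2

Sales | 4 ; Sales | 1 ; Marketing | 1 ; Support | 1 ; Legal | 2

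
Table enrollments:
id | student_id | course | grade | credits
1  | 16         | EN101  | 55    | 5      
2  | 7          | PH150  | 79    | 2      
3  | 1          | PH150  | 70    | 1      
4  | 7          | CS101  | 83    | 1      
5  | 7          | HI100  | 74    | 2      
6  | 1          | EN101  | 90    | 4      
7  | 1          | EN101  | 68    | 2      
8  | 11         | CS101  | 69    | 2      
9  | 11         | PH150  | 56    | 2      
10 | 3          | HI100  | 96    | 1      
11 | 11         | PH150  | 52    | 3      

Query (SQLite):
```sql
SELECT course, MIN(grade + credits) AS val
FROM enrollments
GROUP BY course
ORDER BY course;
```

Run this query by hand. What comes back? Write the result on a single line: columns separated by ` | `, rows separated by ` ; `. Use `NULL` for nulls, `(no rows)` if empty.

For each row compute grade + credits.
Group by course; take MIN of the expression per group.
  CS101: ids {4, 8} → MIN(grade + credits)=71
  EN101: ids {1, 6, 7} → MIN(grade + credits)=60
  HI100: ids {5, 10} → MIN(grade + credits)=76
  PH150: ids {2, 3, 9, 11} → MIN(grade + credits)=55

CS101 | 71 ; EN101 | 60 ; HI100 | 76 ; PH150 | 55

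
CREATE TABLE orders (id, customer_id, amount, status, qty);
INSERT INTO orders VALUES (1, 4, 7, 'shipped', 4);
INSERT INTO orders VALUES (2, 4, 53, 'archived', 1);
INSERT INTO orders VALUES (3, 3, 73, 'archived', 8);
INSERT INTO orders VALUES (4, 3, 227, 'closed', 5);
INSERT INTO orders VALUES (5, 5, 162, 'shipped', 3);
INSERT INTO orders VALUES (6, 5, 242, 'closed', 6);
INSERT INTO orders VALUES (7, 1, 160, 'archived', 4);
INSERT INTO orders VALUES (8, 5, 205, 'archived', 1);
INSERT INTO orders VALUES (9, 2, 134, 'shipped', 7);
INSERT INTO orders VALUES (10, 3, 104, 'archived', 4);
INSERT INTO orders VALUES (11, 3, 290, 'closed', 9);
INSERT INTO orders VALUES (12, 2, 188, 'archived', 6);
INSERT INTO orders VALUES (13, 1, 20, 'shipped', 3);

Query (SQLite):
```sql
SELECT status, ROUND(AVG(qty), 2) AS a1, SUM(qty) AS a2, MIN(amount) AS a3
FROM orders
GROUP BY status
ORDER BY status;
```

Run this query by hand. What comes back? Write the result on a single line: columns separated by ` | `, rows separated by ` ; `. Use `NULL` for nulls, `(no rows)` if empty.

archived | 4 | 24 | 53 ; closed | 6.67 | 20 | 227 ; shipped | 4.25 | 17 | 7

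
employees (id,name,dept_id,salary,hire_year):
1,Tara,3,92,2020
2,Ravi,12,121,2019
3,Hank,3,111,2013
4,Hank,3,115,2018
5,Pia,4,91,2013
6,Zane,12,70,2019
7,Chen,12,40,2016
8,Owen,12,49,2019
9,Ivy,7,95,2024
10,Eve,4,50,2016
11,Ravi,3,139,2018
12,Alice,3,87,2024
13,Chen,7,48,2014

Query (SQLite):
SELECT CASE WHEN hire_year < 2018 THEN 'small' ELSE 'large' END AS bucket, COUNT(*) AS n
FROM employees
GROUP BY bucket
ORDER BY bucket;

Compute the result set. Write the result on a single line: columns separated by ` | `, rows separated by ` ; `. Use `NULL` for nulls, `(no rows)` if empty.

Bucket rows by hire_year < 2018 → 'small' else 'large'; count each bucket.

large | 8 ; small | 5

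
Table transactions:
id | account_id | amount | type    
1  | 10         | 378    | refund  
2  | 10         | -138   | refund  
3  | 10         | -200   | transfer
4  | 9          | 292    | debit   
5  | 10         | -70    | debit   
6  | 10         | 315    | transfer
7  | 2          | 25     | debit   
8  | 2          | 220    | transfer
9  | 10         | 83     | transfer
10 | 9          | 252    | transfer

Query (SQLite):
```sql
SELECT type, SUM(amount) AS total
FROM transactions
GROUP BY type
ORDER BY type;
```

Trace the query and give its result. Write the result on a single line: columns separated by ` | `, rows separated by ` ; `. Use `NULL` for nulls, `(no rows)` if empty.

Partition transactions by type; compute SUM(amount) within each group.
  debit: ids {4, 5, 7} → SUM(amount)=247
  refund: ids {1, 2} → SUM(amount)=240
  transfer: ids {3, 6, 8, 9, 10} → SUM(amount)=670

debit | 247 ; refund | 240 ; transfer | 670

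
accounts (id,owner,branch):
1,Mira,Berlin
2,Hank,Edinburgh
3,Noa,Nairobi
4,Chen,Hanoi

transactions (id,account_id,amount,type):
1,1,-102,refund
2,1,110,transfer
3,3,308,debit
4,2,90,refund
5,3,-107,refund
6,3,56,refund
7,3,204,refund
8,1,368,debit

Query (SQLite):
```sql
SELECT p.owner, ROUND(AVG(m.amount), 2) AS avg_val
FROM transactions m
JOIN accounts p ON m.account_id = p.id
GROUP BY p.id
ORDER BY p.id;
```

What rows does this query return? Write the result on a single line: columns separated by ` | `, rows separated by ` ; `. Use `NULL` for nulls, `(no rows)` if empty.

Join each transactions row to its accounts via account_id.
Group joined rows by accounts.id; compute ROUND(AVG(m.amount), 2) per group.
  1: ids {1, 2, 8} → ROUND(AVG(m.amount), 2)=125.33
  2: ids {4} → ROUND(AVG(m.amount), 2)=90
  3: ids {3, 5, 6, 7} → ROUND(AVG(m.amount), 2)=115.25

Mira | 125.33 ; Hank | 90 ; Noa | 115.25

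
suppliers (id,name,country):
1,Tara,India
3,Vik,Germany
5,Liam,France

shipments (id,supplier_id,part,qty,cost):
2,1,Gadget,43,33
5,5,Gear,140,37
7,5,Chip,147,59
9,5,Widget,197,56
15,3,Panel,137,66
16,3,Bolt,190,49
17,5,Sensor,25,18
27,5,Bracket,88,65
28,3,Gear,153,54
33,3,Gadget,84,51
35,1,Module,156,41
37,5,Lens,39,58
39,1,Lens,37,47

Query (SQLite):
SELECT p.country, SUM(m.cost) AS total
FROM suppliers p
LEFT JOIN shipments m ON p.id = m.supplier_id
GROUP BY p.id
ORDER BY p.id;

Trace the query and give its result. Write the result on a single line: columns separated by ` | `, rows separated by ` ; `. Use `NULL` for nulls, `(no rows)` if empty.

India | 121 ; Germany | 220 ; France | 293

LEFT JOIN keeps every suppliers row; unmatched ones get NULL for shipments columns.
Group by suppliers.id and compute SUM(m.cost). SUM over an all-NULL group is NULL.
  1: ids {2, 35, 39} → SUM(m.cost)=121
  3: ids {15, 16, 28, 33} → SUM(m.cost)=220
  5: ids {5, 7, 9, 17, 27, 37} → SUM(m.cost)=293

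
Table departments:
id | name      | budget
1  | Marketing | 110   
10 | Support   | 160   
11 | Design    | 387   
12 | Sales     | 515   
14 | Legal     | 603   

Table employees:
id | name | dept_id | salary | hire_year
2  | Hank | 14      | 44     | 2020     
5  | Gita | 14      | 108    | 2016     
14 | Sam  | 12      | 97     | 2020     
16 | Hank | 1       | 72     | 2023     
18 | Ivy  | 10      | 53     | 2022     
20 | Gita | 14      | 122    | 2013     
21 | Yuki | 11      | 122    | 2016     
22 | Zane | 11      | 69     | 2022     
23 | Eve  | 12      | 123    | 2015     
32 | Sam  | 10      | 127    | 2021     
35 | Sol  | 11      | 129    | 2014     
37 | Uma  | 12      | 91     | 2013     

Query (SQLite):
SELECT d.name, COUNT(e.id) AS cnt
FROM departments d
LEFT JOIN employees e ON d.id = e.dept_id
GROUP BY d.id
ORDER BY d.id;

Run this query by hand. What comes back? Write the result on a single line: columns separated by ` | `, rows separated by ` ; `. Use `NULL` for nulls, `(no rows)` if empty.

LEFT JOIN keeps every departments row; unmatched ones get NULL for employees columns.
Group by departments.id and compute COUNT(e.id). COUNT(col) of an all-NULL group is 0.
  1: ids {16} → COUNT(e.id)=1
  10: ids {18, 32} → COUNT(e.id)=2
  11: ids {21, 22, 35} → COUNT(e.id)=3
  12: ids {14, 23, 37} → COUNT(e.id)=3
  14: ids {2, 5, 20} → COUNT(e.id)=3

Marketing | 1 ; Support | 2 ; Design | 3 ; Sales | 3 ; Legal | 3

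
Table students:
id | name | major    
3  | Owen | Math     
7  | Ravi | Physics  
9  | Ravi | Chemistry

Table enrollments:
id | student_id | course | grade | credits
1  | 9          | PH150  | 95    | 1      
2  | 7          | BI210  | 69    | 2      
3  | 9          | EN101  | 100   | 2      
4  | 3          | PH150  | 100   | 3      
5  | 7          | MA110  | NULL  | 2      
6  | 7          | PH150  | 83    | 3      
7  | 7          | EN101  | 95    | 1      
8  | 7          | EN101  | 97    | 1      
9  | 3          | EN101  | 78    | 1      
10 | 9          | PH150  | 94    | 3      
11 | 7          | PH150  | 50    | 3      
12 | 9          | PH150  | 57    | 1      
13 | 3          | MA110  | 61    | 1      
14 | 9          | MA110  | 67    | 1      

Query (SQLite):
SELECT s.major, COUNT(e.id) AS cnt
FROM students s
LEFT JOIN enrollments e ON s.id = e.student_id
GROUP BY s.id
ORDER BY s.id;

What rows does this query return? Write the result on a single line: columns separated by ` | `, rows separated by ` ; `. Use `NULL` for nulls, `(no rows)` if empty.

Math | 3 ; Physics | 6 ; Chemistry | 5

LEFT JOIN keeps every students row; unmatched ones get NULL for enrollments columns.
Group by students.id and compute COUNT(e.id). COUNT(col) of an all-NULL group is 0.
  3: ids {4, 9, 13} → COUNT(e.id)=3
  7: ids {2, 5, 6, 7, 8, 11} → COUNT(e.id)=6
  9: ids {1, 3, 10, 12, 14} → COUNT(e.id)=5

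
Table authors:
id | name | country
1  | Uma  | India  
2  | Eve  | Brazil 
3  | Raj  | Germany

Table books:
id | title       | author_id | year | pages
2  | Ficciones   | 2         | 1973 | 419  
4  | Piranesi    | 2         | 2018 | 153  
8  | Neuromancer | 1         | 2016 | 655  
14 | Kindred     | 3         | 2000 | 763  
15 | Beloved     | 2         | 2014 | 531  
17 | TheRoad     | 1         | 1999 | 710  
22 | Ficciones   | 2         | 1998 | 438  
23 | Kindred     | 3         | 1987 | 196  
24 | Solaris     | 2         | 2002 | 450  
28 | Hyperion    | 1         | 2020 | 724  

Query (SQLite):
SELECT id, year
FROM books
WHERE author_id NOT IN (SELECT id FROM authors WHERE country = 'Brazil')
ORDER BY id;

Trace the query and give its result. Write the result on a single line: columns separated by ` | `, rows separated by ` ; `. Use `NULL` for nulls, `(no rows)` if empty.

8 | 2016 ; 14 | 2000 ; 17 | 1999 ; 23 | 1987 ; 28 | 2020

Inner query: authors.id where country = 'Brazil'.
Outer: keep books rows whose author_id is not in that set.
Inner query → {2}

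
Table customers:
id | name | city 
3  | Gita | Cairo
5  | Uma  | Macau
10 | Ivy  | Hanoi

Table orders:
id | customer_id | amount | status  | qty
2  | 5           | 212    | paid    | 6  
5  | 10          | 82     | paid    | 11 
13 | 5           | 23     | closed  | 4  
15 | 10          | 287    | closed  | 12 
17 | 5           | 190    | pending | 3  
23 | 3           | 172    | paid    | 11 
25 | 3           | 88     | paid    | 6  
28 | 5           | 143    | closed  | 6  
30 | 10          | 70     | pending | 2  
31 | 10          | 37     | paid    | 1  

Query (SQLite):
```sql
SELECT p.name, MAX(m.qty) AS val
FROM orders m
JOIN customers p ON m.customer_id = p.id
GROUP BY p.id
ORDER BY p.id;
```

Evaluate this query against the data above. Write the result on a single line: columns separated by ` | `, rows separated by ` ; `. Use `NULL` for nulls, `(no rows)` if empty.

Gita | 11 ; Uma | 6 ; Ivy | 12

Join each orders row to its customers via customer_id.
Group joined rows by customers.id; compute MAX(m.qty) per group.
  3: ids {23, 25} → MAX(m.qty)=11
  5: ids {2, 13, 17, 28} → MAX(m.qty)=6
  10: ids {5, 15, 30, 31} → MAX(m.qty)=12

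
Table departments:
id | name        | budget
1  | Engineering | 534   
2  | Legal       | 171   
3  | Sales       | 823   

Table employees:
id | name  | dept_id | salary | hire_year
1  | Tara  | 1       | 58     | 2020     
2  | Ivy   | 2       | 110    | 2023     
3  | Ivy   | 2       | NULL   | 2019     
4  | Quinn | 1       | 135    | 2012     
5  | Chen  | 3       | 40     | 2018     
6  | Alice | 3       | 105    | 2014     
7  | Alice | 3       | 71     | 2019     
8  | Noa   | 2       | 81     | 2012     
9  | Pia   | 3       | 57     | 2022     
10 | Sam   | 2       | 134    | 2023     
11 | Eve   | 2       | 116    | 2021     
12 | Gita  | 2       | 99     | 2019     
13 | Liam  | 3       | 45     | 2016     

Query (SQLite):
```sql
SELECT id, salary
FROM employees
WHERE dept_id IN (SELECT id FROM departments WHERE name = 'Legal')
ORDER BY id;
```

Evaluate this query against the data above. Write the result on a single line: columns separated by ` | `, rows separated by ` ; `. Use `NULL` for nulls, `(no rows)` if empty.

Inner query: departments.id where name = 'Legal'.
Outer: keep employees rows whose dept_id is in that set.
Inner query → {2}

2 | 110 ; 3 | NULL ; 8 | 81 ; 10 | 134 ; 11 | 116 ; 12 | 99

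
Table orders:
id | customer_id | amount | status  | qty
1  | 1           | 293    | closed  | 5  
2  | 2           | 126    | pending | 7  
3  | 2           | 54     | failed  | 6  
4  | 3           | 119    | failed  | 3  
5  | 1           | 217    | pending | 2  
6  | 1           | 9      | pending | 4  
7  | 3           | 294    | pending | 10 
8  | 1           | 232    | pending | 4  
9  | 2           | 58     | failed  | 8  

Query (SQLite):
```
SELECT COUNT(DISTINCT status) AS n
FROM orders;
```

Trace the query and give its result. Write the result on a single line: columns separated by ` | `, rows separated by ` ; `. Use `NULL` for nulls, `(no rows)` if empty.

3

Count distinct non-NULL status values.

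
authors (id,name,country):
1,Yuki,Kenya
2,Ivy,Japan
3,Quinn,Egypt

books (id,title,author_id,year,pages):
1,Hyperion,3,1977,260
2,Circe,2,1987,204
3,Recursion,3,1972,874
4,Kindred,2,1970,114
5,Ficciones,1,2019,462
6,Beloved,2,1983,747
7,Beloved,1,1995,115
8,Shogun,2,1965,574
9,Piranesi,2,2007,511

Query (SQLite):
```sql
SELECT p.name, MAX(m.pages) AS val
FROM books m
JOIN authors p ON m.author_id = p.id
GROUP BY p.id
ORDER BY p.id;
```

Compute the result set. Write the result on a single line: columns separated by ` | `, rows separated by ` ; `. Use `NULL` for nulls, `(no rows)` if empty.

Join each books row to its authors via author_id.
Group joined rows by authors.id; compute MAX(m.pages) per group.
  1: ids {5, 7} → MAX(m.pages)=462
  2: ids {2, 4, 6, 8, 9} → MAX(m.pages)=747
  3: ids {1, 3} → MAX(m.pages)=874

Yuki | 462 ; Ivy | 747 ; Quinn | 874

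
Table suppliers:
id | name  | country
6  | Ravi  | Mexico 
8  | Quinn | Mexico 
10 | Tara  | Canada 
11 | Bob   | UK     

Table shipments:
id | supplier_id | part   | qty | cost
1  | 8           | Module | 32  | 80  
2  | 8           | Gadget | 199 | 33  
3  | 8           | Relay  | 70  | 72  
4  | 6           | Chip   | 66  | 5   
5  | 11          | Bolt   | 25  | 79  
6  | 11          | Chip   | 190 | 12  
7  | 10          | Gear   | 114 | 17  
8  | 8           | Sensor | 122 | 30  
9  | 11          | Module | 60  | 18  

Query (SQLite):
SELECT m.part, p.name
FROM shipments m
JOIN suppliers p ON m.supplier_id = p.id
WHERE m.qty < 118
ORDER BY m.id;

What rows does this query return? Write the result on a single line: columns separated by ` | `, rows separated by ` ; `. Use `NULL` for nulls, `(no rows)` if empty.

Each shipments row matches the suppliers row where supplier_id = suppliers.id.
Then keep rows with m.qty < 118.

Module | Quinn ; Relay | Quinn ; Chip | Ravi ; Bolt | Bob ; Gear | Tara ; Module | Bob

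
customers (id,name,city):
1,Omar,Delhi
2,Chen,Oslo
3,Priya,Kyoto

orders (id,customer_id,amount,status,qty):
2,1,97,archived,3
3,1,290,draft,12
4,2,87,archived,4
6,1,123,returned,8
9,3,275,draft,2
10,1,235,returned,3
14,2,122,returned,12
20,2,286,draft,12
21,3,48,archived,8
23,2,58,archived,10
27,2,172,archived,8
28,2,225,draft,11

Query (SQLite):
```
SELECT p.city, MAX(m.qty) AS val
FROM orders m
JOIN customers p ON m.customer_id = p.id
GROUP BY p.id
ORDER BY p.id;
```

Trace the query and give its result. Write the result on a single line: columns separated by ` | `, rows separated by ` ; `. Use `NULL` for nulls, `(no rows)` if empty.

Delhi | 12 ; Oslo | 12 ; Kyoto | 8

Join each orders row to its customers via customer_id.
Group joined rows by customers.id; compute MAX(m.qty) per group.
  1: ids {2, 3, 6, 10} → MAX(m.qty)=12
  2: ids {4, 14, 20, 23, 27, 28} → MAX(m.qty)=12
  3: ids {9, 21} → MAX(m.qty)=8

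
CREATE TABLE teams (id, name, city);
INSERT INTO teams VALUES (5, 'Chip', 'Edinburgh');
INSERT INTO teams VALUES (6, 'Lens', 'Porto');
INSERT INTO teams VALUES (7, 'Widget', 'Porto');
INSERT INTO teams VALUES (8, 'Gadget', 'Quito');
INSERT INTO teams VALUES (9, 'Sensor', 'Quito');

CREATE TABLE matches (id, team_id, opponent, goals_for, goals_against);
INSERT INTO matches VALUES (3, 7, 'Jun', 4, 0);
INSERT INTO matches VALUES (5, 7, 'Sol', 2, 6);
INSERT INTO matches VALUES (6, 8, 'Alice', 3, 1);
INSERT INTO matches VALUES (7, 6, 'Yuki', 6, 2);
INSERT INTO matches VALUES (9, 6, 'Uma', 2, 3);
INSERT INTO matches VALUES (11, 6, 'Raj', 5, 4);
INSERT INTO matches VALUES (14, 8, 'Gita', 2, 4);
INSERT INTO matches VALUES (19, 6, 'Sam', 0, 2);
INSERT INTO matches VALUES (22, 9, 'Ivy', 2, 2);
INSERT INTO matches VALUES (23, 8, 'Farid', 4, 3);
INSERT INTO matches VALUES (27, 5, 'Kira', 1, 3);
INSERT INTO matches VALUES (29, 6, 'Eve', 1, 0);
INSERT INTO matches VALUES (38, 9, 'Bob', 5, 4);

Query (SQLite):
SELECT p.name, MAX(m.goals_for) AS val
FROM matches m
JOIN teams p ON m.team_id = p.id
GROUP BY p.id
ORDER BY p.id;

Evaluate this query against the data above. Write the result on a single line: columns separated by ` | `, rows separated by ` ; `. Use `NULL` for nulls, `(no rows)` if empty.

Join each matches row to its teams via team_id.
Group joined rows by teams.id; compute MAX(m.goals_for) per group.
  5: ids {27} → MAX(m.goals_for)=1
  6: ids {7, 9, 11, 19, 29} → MAX(m.goals_for)=6
  7: ids {3, 5} → MAX(m.goals_for)=4
  8: ids {6, 14, 23} → MAX(m.goals_for)=4
  9: ids {22, 38} → MAX(m.goals_for)=5

Chip | 1 ; Lens | 6 ; Widget | 4 ; Gadget | 4 ; Sensor | 5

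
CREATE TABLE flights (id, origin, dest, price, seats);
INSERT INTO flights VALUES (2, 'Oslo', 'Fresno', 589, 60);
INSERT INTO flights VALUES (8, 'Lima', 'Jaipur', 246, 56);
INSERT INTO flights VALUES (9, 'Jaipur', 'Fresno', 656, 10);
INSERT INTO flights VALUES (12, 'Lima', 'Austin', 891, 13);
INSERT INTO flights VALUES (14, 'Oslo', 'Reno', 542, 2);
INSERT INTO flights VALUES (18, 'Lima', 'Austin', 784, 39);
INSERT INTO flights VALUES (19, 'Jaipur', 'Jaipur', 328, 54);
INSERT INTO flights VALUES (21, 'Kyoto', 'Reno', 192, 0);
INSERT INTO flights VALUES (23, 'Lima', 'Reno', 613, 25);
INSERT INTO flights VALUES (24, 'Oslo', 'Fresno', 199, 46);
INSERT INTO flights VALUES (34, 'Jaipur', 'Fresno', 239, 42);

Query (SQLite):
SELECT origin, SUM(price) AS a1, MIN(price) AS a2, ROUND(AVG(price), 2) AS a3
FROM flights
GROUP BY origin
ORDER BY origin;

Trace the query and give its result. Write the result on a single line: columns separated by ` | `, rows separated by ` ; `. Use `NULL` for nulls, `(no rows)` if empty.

Jaipur | 1223 | 239 | 407.67 ; Kyoto | 192 | 192 | 192 ; Lima | 2534 | 246 | 633.5 ; Oslo | 1330 | 199 | 443.33

Group flights by origin.
Per group compute: SUM(price), MIN(price), ROUND(AVG(price), 2).
  Jaipur: ids {9, 19, 34} → SUM(price)=1223, MIN(price)=239, ROUND(AVG(price), 2)=407.67
  Kyoto: ids {21} → SUM(price)=192, MIN(price)=192, ROUND(AVG(price), 2)=192
  Lima: ids {8, 12, 18, 23} → SUM(price)=2534, MIN(price)=246, ROUND(AVG(price), 2)=633.5
  Oslo: ids {2, 14, 24} → SUM(price)=1330, MIN(price)=199, ROUND(AVG(price), 2)=443.33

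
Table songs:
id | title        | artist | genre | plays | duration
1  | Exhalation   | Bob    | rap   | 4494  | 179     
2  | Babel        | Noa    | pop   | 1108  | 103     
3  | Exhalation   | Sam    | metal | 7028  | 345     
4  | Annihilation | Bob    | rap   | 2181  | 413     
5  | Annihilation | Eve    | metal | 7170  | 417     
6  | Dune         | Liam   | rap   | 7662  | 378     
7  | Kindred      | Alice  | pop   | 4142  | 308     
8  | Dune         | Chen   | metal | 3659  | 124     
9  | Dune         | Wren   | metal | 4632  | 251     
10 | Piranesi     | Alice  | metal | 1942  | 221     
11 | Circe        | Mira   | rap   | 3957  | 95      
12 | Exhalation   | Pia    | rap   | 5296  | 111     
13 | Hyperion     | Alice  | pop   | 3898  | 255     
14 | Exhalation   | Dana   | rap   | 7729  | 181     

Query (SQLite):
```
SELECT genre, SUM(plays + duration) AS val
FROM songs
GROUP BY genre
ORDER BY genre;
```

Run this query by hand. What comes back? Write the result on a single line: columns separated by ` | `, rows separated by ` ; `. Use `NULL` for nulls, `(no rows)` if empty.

metal | 25789 ; pop | 9814 ; rap | 32676

For each row compute plays + duration.
Group by genre; take SUM of the expression per group.
  metal: ids {3, 5, 8, 9, 10} → SUM(plays + duration)=25789
  pop: ids {2, 7, 13} → SUM(plays + duration)=9814
  rap: ids {1, 4, 6, 11, 12, 14} → SUM(plays + duration)=32676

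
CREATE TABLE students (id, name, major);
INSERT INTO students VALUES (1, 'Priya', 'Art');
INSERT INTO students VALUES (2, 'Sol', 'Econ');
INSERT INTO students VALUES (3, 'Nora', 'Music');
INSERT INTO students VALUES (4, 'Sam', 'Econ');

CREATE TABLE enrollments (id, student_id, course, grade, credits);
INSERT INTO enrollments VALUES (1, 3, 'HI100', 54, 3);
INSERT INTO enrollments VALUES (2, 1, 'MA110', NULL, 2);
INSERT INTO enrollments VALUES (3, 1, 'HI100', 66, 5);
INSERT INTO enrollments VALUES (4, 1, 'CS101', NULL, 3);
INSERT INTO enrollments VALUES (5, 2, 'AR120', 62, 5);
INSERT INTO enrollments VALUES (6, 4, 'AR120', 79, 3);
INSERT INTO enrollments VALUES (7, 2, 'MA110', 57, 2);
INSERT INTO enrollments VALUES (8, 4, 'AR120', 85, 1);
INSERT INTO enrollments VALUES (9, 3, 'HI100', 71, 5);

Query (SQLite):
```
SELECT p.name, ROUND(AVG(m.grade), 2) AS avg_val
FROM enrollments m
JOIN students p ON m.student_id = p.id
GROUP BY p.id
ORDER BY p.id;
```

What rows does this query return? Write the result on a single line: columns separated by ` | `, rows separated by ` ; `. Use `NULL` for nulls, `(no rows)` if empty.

Priya | 66 ; Sol | 59.5 ; Nora | 62.5 ; Sam | 82

Join each enrollments row to its students via student_id.
Group joined rows by students.id; compute ROUND(AVG(m.grade), 2) per group.
  1: ids {2, 3, 4} → ROUND(AVG(m.grade), 2)=66
  2: ids {5, 7} → ROUND(AVG(m.grade), 2)=59.5
  3: ids {1, 9} → ROUND(AVG(m.grade), 2)=62.5
  4: ids {6, 8} → ROUND(AVG(m.grade), 2)=82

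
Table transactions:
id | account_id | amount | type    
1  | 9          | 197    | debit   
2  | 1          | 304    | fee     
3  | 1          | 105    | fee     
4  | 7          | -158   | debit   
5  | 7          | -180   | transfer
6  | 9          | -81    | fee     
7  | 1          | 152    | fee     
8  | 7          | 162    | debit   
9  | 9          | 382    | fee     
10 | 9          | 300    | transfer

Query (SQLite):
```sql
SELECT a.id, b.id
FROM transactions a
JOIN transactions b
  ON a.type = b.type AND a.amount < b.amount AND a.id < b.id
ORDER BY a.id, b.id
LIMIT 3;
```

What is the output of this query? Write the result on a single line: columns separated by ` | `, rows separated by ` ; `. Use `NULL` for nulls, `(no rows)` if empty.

2 | 9 ; 3 | 7 ; 3 | 9

Pairs (a,b) with same type, a.amount < b.amount, a.id < b.id.
type groups: debit:{1,4,8} fee:{2,3,6,7,9} transfer:{5,10}
Ordered by (a.id, b.id); first 3.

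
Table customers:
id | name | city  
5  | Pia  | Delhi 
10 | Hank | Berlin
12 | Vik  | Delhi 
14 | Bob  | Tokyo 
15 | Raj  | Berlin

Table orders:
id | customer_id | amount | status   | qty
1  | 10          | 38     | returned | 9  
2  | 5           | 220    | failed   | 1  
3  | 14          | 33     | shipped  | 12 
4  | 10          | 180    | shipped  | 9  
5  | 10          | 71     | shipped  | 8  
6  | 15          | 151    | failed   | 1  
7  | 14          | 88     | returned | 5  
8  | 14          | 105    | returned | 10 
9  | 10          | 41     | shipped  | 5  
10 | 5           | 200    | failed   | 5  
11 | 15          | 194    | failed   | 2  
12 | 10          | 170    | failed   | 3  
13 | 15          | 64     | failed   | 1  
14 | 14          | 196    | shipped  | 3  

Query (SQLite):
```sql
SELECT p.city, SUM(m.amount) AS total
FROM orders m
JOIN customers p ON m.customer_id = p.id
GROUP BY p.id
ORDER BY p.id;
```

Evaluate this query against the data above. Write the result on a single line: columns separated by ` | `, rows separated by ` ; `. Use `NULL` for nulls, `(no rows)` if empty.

Delhi | 420 ; Berlin | 500 ; Tokyo | 422 ; Berlin | 409

Join each orders row to its customers via customer_id.
Group joined rows by customers.id; compute SUM(m.amount) per group.
  5: ids {2, 10} → SUM(m.amount)=420
  10: ids {1, 4, 5, 9, 12} → SUM(m.amount)=500
  14: ids {3, 7, 8, 14} → SUM(m.amount)=422
  15: ids {6, 11, 13} → SUM(m.amount)=409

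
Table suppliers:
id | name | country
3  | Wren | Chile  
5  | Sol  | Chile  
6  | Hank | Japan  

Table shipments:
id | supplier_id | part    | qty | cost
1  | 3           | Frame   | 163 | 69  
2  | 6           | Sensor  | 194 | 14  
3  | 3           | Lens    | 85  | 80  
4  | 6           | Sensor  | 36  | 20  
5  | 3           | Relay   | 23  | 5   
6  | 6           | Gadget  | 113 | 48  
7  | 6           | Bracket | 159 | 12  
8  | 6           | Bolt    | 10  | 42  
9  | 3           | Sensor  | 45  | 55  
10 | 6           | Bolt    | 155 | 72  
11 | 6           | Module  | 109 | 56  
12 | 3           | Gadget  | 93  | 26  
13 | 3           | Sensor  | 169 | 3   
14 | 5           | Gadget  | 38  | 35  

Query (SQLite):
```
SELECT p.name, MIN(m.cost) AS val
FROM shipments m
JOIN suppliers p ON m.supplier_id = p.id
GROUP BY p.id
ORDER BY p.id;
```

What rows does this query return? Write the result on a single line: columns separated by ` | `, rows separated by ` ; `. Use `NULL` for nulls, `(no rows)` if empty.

Wren | 3 ; Sol | 35 ; Hank | 12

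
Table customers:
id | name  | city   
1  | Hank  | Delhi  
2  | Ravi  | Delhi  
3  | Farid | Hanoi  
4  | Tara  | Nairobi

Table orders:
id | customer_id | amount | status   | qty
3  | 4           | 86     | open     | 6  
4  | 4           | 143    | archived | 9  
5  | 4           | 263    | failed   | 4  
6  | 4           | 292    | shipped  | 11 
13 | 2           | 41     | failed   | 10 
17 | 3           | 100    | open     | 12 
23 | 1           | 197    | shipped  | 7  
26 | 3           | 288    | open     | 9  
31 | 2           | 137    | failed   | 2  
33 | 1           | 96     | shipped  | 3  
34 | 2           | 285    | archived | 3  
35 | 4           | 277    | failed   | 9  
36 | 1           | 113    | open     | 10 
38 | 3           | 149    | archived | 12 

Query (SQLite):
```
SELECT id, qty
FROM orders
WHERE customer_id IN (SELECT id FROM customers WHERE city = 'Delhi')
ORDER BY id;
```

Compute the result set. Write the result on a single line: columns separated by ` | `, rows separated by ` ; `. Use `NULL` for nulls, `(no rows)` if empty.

Inner query: customers.id where city = 'Delhi'.
Outer: keep orders rows whose customer_id is in that set.
Inner query → {1, 2}

13 | 10 ; 23 | 7 ; 31 | 2 ; 33 | 3 ; 34 | 3 ; 36 | 10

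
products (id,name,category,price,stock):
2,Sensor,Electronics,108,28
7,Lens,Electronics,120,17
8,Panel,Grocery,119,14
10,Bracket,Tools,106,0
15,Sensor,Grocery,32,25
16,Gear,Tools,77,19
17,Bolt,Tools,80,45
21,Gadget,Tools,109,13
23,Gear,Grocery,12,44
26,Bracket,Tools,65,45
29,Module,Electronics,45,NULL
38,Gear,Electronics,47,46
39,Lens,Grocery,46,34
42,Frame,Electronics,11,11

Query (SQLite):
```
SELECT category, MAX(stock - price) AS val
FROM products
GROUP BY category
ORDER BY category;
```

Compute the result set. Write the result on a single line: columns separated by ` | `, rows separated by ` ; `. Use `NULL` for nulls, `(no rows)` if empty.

For each row compute stock - price.
Group by category; take MAX of the expression per group.
  Electronics: ids {2, 7, 29, 38, 42} → MAX(stock - price)=0
  Grocery: ids {8, 15, 23, 39} → MAX(stock - price)=32
  Tools: ids {10, 16, 17, 21, 26} → MAX(stock - price)=-20

Electronics | 0 ; Grocery | 32 ; Tools | -20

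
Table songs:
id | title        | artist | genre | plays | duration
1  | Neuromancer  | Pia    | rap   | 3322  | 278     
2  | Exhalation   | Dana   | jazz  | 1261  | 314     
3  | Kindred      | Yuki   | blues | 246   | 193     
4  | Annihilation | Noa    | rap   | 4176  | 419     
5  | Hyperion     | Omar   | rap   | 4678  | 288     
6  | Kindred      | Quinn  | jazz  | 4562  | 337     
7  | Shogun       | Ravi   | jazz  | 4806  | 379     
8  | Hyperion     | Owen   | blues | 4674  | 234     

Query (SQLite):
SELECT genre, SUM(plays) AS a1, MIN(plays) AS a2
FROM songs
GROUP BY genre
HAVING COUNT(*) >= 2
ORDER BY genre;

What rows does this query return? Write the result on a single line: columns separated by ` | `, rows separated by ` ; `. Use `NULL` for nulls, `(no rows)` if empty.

Group songs by genre.
Per group compute: SUM(plays), MIN(plays).
HAVING: drop groups with fewer than 2 rows.
  blues: ids {3, 8} → SUM(plays)=4920, MIN(plays)=246
  jazz: ids {2, 6, 7} → SUM(plays)=10629, MIN(plays)=1261
  rap: ids {1, 4, 5} → SUM(plays)=12176, MIN(plays)=3322

blues | 4920 | 246 ; jazz | 10629 | 1261 ; rap | 12176 | 3322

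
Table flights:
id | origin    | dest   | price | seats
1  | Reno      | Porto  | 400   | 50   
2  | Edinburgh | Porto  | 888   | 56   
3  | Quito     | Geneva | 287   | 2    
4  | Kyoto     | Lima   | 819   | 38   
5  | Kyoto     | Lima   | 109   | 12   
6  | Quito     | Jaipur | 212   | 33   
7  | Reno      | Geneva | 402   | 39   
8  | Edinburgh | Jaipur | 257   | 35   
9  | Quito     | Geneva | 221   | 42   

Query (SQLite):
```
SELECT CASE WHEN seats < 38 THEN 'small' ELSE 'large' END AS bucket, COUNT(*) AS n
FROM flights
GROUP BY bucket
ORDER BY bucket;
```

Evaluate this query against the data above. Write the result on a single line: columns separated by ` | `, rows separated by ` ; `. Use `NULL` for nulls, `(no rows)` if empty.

Bucket rows by seats < 38 → 'small' else 'large'; count each bucket.

large | 5 ; small | 4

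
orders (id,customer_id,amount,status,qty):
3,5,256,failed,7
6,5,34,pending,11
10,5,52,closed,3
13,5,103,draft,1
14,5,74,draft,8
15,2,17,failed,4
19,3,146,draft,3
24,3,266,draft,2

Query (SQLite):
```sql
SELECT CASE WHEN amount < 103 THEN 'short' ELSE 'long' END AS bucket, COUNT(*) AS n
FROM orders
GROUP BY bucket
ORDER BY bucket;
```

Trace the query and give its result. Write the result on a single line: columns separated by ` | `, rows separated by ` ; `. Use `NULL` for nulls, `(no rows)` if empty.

long | 4 ; short | 4

Bucket rows by amount < 103 → 'short' else 'long'; count each bucket.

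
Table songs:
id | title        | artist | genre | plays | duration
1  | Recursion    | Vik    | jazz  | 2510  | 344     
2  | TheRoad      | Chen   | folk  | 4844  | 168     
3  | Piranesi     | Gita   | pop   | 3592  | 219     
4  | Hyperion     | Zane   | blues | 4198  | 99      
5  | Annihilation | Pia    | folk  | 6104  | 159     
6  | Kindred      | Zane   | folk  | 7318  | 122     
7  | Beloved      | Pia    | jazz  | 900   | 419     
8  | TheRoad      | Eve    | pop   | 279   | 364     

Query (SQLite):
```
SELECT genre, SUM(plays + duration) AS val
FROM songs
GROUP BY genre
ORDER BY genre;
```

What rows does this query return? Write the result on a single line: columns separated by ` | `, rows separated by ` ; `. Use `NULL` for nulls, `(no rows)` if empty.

For each row compute plays + duration.
Group by genre; take SUM of the expression per group.
  blues: ids {4} → SUM(plays + duration)=4297
  folk: ids {2, 5, 6} → SUM(plays + duration)=18715
  jazz: ids {1, 7} → SUM(plays + duration)=4173
  pop: ids {3, 8} → SUM(plays + duration)=4454

blues | 4297 ; folk | 18715 ; jazz | 4173 ; pop | 4454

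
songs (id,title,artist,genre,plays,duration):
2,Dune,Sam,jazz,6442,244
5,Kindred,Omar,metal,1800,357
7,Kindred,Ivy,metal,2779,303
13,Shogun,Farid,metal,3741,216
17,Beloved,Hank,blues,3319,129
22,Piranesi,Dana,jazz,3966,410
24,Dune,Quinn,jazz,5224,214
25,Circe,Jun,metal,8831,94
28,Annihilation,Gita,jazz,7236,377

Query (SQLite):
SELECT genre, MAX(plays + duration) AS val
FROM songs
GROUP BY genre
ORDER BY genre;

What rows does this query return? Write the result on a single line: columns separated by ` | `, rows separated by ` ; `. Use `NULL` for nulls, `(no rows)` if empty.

For each row compute plays + duration.
Group by genre; take MAX of the expression per group.
  blues: ids {17} → MAX(plays + duration)=3448
  jazz: ids {2, 22, 24, 28} → MAX(plays + duration)=7613
  metal: ids {5, 7, 13, 25} → MAX(plays + duration)=8925

blues | 3448 ; jazz | 7613 ; metal | 8925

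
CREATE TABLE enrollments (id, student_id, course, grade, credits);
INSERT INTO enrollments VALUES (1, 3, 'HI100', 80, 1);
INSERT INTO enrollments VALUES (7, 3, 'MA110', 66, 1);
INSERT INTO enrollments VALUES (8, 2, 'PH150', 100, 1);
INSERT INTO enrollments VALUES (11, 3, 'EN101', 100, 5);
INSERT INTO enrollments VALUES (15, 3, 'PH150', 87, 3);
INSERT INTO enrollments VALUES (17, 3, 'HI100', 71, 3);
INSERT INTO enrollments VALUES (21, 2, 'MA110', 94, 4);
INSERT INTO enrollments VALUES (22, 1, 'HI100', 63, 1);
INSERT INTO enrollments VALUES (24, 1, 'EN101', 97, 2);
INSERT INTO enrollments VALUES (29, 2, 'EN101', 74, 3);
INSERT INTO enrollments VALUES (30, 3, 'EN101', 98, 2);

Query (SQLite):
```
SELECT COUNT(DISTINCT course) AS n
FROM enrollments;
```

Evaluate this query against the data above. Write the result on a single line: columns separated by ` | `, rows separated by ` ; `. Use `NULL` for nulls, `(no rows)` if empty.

4

Count distinct non-NULL course values.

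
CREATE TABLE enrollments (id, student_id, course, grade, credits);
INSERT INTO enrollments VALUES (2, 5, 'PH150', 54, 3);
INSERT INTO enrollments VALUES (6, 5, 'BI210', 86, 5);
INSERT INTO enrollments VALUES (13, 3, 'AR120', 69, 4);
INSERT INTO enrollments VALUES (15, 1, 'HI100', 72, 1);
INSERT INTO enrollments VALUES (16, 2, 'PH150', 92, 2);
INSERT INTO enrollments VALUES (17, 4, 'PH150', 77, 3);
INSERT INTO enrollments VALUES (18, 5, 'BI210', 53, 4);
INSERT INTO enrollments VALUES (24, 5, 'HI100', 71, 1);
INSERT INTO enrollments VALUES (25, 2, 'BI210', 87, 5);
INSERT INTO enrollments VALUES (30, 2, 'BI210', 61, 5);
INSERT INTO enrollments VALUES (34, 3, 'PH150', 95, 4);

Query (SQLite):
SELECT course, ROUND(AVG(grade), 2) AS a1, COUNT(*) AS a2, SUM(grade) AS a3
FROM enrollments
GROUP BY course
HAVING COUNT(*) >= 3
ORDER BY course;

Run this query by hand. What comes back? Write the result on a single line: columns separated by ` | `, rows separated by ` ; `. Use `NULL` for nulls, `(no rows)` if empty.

Group enrollments by course.
Per group compute: ROUND(AVG(grade), 2), COUNT(*), SUM(grade).
HAVING: drop groups with fewer than 3 rows.
  AR120: ids {13} → ROUND(AVG(grade), 2)=69, COUNT(*)=1, SUM(grade)=69
  BI210: ids {6, 18, 25, 30} → ROUND(AVG(grade), 2)=71.75, COUNT(*)=4, SUM(grade)=287
  HI100: ids {15, 24} → ROUND(AVG(grade), 2)=71.5, COUNT(*)=2, SUM(grade)=143
  PH150: ids {2, 16, 17, 34} → ROUND(AVG(grade), 2)=79.5, COUNT(*)=4, SUM(grade)=318

BI210 | 71.75 | 4 | 287 ; PH150 | 79.5 | 4 | 318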